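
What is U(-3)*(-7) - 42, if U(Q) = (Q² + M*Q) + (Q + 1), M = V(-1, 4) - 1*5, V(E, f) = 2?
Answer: -154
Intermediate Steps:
M = -3 (M = 2 - 1*5 = 2 - 5 = -3)
U(Q) = 1 + Q² - 2*Q (U(Q) = (Q² - 3*Q) + (Q + 1) = (Q² - 3*Q) + (1 + Q) = 1 + Q² - 2*Q)
U(-3)*(-7) - 42 = (1 + (-3)² - 2*(-3))*(-7) - 42 = (1 + 9 + 6)*(-7) - 42 = 16*(-7) - 42 = -112 - 42 = -154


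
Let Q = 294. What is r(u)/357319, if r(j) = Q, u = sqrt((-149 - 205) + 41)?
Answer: 294/357319 ≈ 0.00082279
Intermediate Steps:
u = I*sqrt(313) (u = sqrt(-354 + 41) = sqrt(-313) = I*sqrt(313) ≈ 17.692*I)
r(j) = 294
r(u)/357319 = 294/357319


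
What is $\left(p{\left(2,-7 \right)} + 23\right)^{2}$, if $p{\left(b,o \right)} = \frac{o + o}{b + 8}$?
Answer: $\frac{11664}{25} \approx 466.56$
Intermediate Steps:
$p{\left(b,o \right)} = \frac{2 o}{8 + b}$
$\left(p{\left(2,-7 \right)} + 23\right)^{2} = \left(2 \left(-7\right) \frac{1}{8 + 2} + 23\right)^{2} = \left(2 \left(-7\right) \frac{1}{10} + 23\right)^{2} = \left(- \frac{7}{5} + 23\right)^{2} = \left(\frac{108}{5}\right)^{2} = \frac{11664}{25}$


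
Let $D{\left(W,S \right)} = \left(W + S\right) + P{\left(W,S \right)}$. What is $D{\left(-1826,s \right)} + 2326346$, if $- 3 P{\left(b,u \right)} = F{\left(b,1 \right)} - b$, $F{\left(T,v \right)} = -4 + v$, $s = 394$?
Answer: $\frac{6972919}{3} \approx 2.3243 \cdot 10^{6}$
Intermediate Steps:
$P{\left(b,u \right)} = 1 + \frac{b}{3}$ ($P{\left(b,u \right)} = - \frac{\left(-4 + 1\right) - b}{3} = - \frac{-3 - b}{3} = 1 + \frac{b}{3}$)
$D{\left(W,S \right)} = 1 + S + \frac{4 W}{3}$ ($D{\left(W,S \right)} = \left(W + S\right) + \left(1 + \frac{W}{3}\right) = \left(S + W\right) + \left(1 + \frac{W}{3}\right) = 1 + S + \frac{4 W}{3}$)
$D{\left(-1826,s \right)} + 2326346 = \left(1 + 394 + \frac{4}{3} \left(-1826\right)\right) + 2326346 = \left(1 + 394 - \frac{7304}{3}\right) + 2326346 = - \frac{6119}{3} + 2326346 = \frac{6972919}{3}$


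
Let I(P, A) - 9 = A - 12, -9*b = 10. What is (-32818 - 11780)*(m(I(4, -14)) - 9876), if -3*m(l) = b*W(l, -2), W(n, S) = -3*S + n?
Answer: 3965683892/9 ≈ 4.4063e+8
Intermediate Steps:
b = -10/9 (b = -⅑*10 = -10/9 ≈ -1.1111)
I(P, A) = -3 + A (I(P, A) = 9 + (A - 12) = 9 + (-12 + A) = -3 + A)
W(n, S) = n - 3*S
m(l) = 20/9 + 10*l/27 (m(l) = -(-10)*(l - 3*(-2))/27 = -(-10)*(l + 6)/27 = -(-10)*(6 + l)/27 = -(-20/3 - 10*l/9)/3 = 20/9 + 10*l/27)
(-32818 - 11780)*(m(I(4, -14)) - 9876) = (-32818 - 11780)*((20/9 + 10*(-3 - 14)/27) - 9876) = -44598*((20/9 + (10/27)*(-17)) - 9876) = -44598*((20/9 - 170/27) - 9876) = -44598*(-110/27 - 9876) = -44598*(-266762/27) = 3965683892/9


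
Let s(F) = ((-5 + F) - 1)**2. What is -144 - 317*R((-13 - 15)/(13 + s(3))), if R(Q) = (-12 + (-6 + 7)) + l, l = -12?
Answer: 7147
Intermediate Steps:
s(F) = (-6 + F)**2
R(Q) = -23 (R(Q) = (-12 + (-6 + 7)) - 12 = (-12 + 1) - 12 = -11 - 12 = -23)
-144 - 317*R((-13 - 15)/(13 + s(3))) = -144 - 317*(-23) = -144 + 7291 = 7147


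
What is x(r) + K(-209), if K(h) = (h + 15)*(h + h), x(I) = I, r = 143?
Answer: 81235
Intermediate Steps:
K(h) = 2*h*(15 + h) (K(h) = (15 + h)*(2*h) = 2*h*(15 + h))
x(r) + K(-209) = 143 + 2*(-209)*(15 - 209) = 143 + 2*(-209)*(-194) = 143 + 81092 = 81235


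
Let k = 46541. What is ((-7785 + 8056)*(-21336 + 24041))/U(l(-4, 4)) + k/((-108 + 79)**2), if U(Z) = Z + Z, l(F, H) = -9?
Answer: -615661517/15138 ≈ -40670.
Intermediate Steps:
U(Z) = 2*Z
((-7785 + 8056)*(-21336 + 24041))/U(l(-4, 4)) + k/((-108 + 79)**2) = ((-7785 + 8056)*(-21336 + 24041))/((2*(-9))) + 46541/((-108 + 79)**2) = (271*2705)/(-18) + 46541/((-29)**2) = 733055*(-1/18) + 46541/841 = -733055/18 + 46541*(1/841) = -733055/18 + 46541/841 = -615661517/15138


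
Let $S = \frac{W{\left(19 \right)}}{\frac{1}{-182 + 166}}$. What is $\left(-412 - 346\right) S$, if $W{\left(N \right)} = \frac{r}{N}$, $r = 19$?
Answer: $12128$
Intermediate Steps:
$W{\left(N \right)} = \frac{19}{N}$
$S = -16$ ($S = \frac{19 \cdot \frac{1}{19}}{\frac{1}{-182 + 166}} = \frac{19 \cdot \frac{1}{19}}{\frac{1}{-16}} = 1 \frac{1}{- \frac{1}{16}} = 1 \left(-16\right) = -16$)
$\left(-412 - 346\right) S = \left(-412 - 346\right) \left(-16\right) = \left(-758\right) \left(-16\right) = 12128$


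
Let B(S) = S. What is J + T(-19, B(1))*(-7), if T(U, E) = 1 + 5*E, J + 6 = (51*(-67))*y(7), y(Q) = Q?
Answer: -23967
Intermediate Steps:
J = -23925 (J = -6 + (51*(-67))*7 = -6 - 3417*7 = -6 - 23919 = -23925)
J + T(-19, B(1))*(-7) = -23925 + (1 + 5*1)*(-7) = -23925 + (1 + 5)*(-7) = -23925 + 6*(-7) = -23925 - 42 = -23967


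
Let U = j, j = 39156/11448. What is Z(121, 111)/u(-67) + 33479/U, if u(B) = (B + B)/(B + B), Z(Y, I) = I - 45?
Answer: 32154324/3263 ≈ 9854.2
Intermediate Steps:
Z(Y, I) = -45 + I
u(B) = 1 (u(B) = (2*B)/((2*B)) = (2*B)*(1/(2*B)) = 1)
j = 3263/954 (j = 39156*(1/11448) = 3263/954 ≈ 3.4203)
U = 3263/954 ≈ 3.4203
Z(121, 111)/u(-67) + 33479/U = (-45 + 111)/1 + 33479/(3263/954) = 66*1 + 33479*(954/3263) = 66 + 31938966/3263 = 32154324/3263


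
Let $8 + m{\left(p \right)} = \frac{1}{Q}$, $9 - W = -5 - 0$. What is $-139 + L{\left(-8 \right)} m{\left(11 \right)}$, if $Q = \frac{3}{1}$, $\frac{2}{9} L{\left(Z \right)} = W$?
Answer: $-622$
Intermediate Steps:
$W = 14$ ($W = 9 - \left(-5 - 0\right) = 9 - \left(-5 + 0\right) = 9 - -5 = 9 + 5 = 14$)
$L{\left(Z \right)} = 63$ ($L{\left(Z \right)} = \frac{9}{2} \cdot 14 = 63$)
$Q = 3$ ($Q = 3 \cdot 1 = 3$)
$m{\left(p \right)} = - \frac{23}{3}$ ($m{\left(p \right)} = -8 + \frac{1}{3} = - \frac{23}{3}$)
$-139 + L{\left(-8 \right)} m{\left(11 \right)} = -139 + 63 \left(- \frac{23}{3}\right) = -139 - 483 = -622$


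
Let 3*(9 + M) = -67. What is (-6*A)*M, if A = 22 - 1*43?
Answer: -3948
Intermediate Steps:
M = -94/3 (M = -9 + (⅓)*(-67) = -9 - 67/3 = -94/3 ≈ -31.333)
A = -21 (A = 22 - 43 = -21)
(-6*A)*M = -6*(-21)*(-94/3) = 126*(-94/3) = -3948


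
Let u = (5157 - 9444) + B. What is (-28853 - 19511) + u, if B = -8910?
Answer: -61561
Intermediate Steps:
u = -13197 (u = (5157 - 9444) - 8910 = -4287 - 8910 = -13197)
(-28853 - 19511) + u = (-28853 - 19511) - 13197 = -48364 - 13197 = -61561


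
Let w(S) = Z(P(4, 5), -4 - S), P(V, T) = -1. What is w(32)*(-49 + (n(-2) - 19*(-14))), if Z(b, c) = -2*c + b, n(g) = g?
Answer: 15265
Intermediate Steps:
Z(b, c) = b - 2*c
w(S) = 7 + 2*S (w(S) = -1 - 2*(-4 - S) = -1 + (8 + 2*S) = 7 + 2*S)
w(32)*(-49 + (n(-2) - 19*(-14))) = (7 + 2*32)*(-49 + (-2 - 19*(-14))) = (7 + 64)*(-49 + (-2 + 266)) = 71*(-49 + 264) = 71*215 = 15265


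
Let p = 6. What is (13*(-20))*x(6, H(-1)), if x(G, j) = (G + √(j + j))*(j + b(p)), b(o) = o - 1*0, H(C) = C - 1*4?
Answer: -1560 - 260*I*√10 ≈ -1560.0 - 822.19*I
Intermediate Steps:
H(C) = -4 + C (H(C) = C - 4 = -4 + C)
b(o) = o (b(o) = o + 0 = o)
x(G, j) = (6 + j)*(G + √2*√j) (x(G, j) = (G + √(j + j))*(j + 6) = (G + √(2*j))*(6 + j) = (G + √2*√j)*(6 + j) = (6 + j)*(G + √2*√j))
(13*(-20))*x(6, H(-1)) = (13*(-20))*(6*6 + 6*(-4 - 1) + √2*(-4 - 1)^(3/2) + 6*√2*√(-4 - 1)) = -260*(36 + 6*(-5) + √2*(-5)^(3/2) + 6*√2*√(-5)) = -260*(36 - 30 + √2*(-5*I*√5) + 6*√2*(I*√5)) = -260*(36 - 30 - 5*I*√10 + 6*I*√10) = -260*(6 + I*√10) = -1560 - 260*I*√10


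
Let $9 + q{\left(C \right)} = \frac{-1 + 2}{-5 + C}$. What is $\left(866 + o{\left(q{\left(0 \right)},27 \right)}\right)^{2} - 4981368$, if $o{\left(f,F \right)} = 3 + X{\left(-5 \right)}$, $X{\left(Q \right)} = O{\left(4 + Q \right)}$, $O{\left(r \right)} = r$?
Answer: $-4227944$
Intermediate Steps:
$q{\left(C \right)} = -9 + \frac{1}{-5 + C}$ ($q{\left(C \right)} = -9 + \frac{-1 + 2}{-5 + C} = -9 + 1 \frac{1}{-5 + C} = -9 + \frac{1}{-5 + C}$)
$X{\left(Q \right)} = 4 + Q$
$o{\left(f,F \right)} = 2$ ($o{\left(f,F \right)} = 3 + \left(4 - 5\right) = 3 - 1 = 2$)
$\left(866 + o{\left(q{\left(0 \right)},27 \right)}\right)^{2} - 4981368 = \left(866 + 2\right)^{2} - 4981368 = 868^{2} - 4981368 = 753424 - 4981368 = -4227944$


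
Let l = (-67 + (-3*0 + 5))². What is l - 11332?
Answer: -7488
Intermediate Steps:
l = 3844 (l = (-67 + (0 + 5))² = (-67 + 5)² = (-62)² = 3844)
l - 11332 = 3844 - 11332 = -7488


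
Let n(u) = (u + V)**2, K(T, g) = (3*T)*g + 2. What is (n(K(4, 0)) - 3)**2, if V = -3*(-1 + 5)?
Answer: 9409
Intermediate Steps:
K(T, g) = 2 + 3*T*g (K(T, g) = 3*T*g + 2 = 2 + 3*T*g)
V = -12 (V = -3*4 = -12)
n(u) = (-12 + u)**2 (n(u) = (u - 12)**2 = (-12 + u)**2)
(n(K(4, 0)) - 3)**2 = ((-12 + (2 + 3*4*0))**2 - 3)**2 = ((-12 + (2 + 0))**2 - 3)**2 = ((-12 + 2)**2 - 3)**2 = ((-10)**2 - 3)**2 = (100 - 3)**2 = 97**2 = 9409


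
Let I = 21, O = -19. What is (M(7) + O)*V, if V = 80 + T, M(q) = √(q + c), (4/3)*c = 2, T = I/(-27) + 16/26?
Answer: -177479/117 + 9341*√34/234 ≈ -1284.2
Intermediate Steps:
T = -19/117 (T = 21/(-27) + 16/26 = 21*(-1/27) + 16*(1/26) = -7/9 + 8/13 = -19/117 ≈ -0.16239)
c = 3/2 (c = (¾)*2 = 3/2 ≈ 1.5000)
M(q) = √(3/2 + q) (M(q) = √(q + 3/2) = √(3/2 + q))
V = 9341/117 (V = 80 - 19/117 = 9341/117 ≈ 79.838)
(M(7) + O)*V = (√(6 + 4*7)/2 - 19)*(9341/117) = (√(6 + 28)/2 - 19)*(9341/117) = (√34/2 - 19)*(9341/117) = (-19 + √34/2)*(9341/117) = -177479/117 + 9341*√34/234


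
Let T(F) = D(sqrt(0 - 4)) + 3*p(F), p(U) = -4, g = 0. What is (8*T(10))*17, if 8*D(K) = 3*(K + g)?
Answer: -1632 + 102*I ≈ -1632.0 + 102.0*I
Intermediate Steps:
D(K) = 3*K/8 (D(K) = (3*(K + 0))/8 = (3*K)/8 = 3*K/8)
T(F) = -12 + 3*I/4 (T(F) = 3*sqrt(0 - 4)/8 + 3*(-4) = 3*sqrt(-4)/8 - 12 = 3*(2*I)/8 - 12 = 3*I/4 - 12 = -12 + 3*I/4)
(8*T(10))*17 = (8*(-12 + 3*I/4))*17 = (-96 + 6*I)*17 = -1632 + 102*I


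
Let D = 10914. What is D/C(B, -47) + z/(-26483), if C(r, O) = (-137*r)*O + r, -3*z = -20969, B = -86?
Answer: -6240288673/22001017080 ≈ -0.28364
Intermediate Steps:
z = 20969/3 (z = -⅓*(-20969) = 20969/3 ≈ 6989.7)
C(r, O) = r - 137*O*r (C(r, O) = -137*O*r + r = r - 137*O*r)
D/C(B, -47) + z/(-26483) = 10914/((-86*(1 - 137*(-47)))) + (20969/3)/(-26483) = 10914/((-86*(1 + 6439))) + (20969/3)*(-1/26483) = 10914/((-86*6440)) - 20969/79449 = 10914/(-553840) - 20969/79449 = 10914*(-1/553840) - 20969/79449 = -5457/276920 - 20969/79449 = -6240288673/22001017080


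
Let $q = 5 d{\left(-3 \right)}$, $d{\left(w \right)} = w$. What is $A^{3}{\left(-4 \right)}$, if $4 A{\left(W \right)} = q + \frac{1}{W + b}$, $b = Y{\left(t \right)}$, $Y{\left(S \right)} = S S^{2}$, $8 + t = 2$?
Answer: $- \frac{35969679901}{681472000} \approx -52.782$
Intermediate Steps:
$t = -6$ ($t = -8 + 2 = -6$)
$Y{\left(S \right)} = S^{3}$
$q = -15$ ($q = 5 \left(-3\right) = -15$)
$b = -216$ ($b = \left(-6\right)^{3} = -216$)
$A{\left(W \right)} = - \frac{15}{4} + \frac{1}{4 \left(-216 + W\right)}$ ($A{\left(W \right)} = \frac{-15 + \frac{1}{W - 216}}{4} = \frac{-15 + \frac{1}{-216 + W}}{4} = - \frac{15}{4} + \frac{1}{4 \left(-216 + W\right)}$)
$A^{3}{\left(-4 \right)} = \left(\frac{3241 - -60}{4 \left(-216 - 4\right)}\right)^{3} = \left(\frac{3241 + 60}{4 \left(-220\right)}\right)^{3} = \left(\frac{1}{4} \left(- \frac{1}{220}\right) 3301\right)^{3} = \left(- \frac{3301}{880}\right)^{3} = - \frac{35969679901}{681472000}$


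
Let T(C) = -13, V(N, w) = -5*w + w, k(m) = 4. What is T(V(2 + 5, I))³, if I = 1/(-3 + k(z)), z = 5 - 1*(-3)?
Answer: -2197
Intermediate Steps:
z = 8 (z = 5 + 3 = 8)
I = 1 (I = 1/(-3 + 4) = 1/1 = 1)
V(N, w) = -4*w
T(V(2 + 5, I))³ = (-13)³ = -2197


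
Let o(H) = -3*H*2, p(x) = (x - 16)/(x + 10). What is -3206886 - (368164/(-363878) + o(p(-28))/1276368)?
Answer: -558529811867115343/174165838164 ≈ -3.2069e+6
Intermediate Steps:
p(x) = (-16 + x)/(10 + x)
o(H) = -6*H
-3206886 - (368164/(-363878) + o(p(-28))/1276368) = -3206886 - (368164/(-363878) - 6*(-16 - 28)/(10 - 28)/1276368) = -3206886 - (368164*(-1/363878) - 6*(-44)/(-18)*(1/1276368)) = -3206886 - (-184082/181939 - (-1)*(-44)/3*(1/1276368)) = -3206886 - (-184082/181939 - 6*22/9*(1/1276368)) = -3206886 - (-184082/181939 - 44/3*1/1276368) = -3206886 - (-184082/181939 - 11/957276) = -3206886 - 1*(-176219281961/174165838164) = -3206886 + 176219281961/174165838164 = -558529811867115343/174165838164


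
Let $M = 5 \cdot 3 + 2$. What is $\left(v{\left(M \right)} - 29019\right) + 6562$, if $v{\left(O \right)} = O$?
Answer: $-22440$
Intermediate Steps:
$M = 17$ ($M = 15 + 2 = 17$)
$\left(v{\left(M \right)} - 29019\right) + 6562 = \left(17 - 29019\right) + 6562 = -29002 + 6562 = -22440$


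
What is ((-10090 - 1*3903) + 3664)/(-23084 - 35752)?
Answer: 3443/19612 ≈ 0.17556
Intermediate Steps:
((-10090 - 1*3903) + 3664)/(-23084 - 35752) = ((-10090 - 3903) + 3664)/(-58836) = (-13993 + 3664)*(-1/58836) = -10329*(-1/58836) = 3443/19612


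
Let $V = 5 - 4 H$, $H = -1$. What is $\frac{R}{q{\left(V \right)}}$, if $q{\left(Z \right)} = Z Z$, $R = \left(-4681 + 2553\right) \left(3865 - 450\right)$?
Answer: $- \frac{7267120}{81} \approx -89718.0$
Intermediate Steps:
$V = 9$ ($V = 5 - -4 = 5 + 4 = 9$)
$R = -7267120$ ($R = \left(-2128\right) 3415 = -7267120$)
$q{\left(Z \right)} = Z^{2}$
$\frac{R}{q{\left(V \right)}} = - \frac{7267120}{9^{2}} = - \frac{7267120}{81}$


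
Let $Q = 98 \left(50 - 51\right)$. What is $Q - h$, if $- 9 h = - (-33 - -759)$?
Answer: $- \frac{536}{3} \approx -178.67$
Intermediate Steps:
$h = \frac{242}{3}$ ($h = - \frac{\left(-1\right) \left(-33 - -759\right)}{9} = - \frac{\left(-1\right) \left(-33 + 759\right)}{9} = - \frac{\left(-1\right) 726}{9} = \left(- \frac{1}{9}\right) \left(-726\right) = \frac{242}{3} \approx 80.667$)
$Q = -98$ ($Q = 98 \left(-1\right) = -98$)
$Q - h = -98 - \frac{242}{3} = - \frac{536}{3}$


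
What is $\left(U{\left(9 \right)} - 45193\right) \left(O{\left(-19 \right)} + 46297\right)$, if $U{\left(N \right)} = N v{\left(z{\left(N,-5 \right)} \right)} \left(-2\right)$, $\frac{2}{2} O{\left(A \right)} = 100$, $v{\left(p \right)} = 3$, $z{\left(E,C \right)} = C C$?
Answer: $-2099325059$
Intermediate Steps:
$z{\left(E,C \right)} = C^{2}$
$O{\left(A \right)} = 100$
$U{\left(N \right)} = - 6 N$ ($U{\left(N \right)} = N 3 \left(-2\right) = 3 N \left(-2\right) = - 6 N$)
$\left(U{\left(9 \right)} - 45193\right) \left(O{\left(-19 \right)} + 46297\right) = \left(\left(-6\right) 9 - 45193\right) \left(100 + 46297\right) = \left(-54 - 45193\right) 46397 = \left(-45247\right) 46397 = -2099325059$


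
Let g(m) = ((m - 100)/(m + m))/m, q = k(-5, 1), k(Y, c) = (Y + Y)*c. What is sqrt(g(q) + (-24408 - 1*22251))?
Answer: I*sqrt(4665955)/10 ≈ 216.01*I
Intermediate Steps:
k(Y, c) = 2*Y*c (k(Y, c) = (2*Y)*c = 2*Y*c)
q = -10 (q = 2*(-5)*1 = -10)
g(m) = (-100 + m)/(2*m**2) (g(m) = ((-100 + m)/((2*m)))/m = ((-100 + m)*(1/(2*m)))/m = ((-100 + m)/(2*m))/m = (-100 + m)/(2*m**2))
sqrt(g(q) + (-24408 - 1*22251)) = sqrt((1/2)*(-100 - 10)/(-10)**2 + (-24408 - 1*22251)) = sqrt((1/2)*(1/100)*(-110) + (-24408 - 22251)) = sqrt(-11/20 - 46659) = sqrt(-933191/20) = I*sqrt(4665955)/10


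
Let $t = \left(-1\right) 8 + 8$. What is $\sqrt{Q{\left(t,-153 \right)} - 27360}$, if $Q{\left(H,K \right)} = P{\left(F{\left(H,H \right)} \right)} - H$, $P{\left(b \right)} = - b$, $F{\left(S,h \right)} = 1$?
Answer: $i \sqrt{27361} \approx 165.41 i$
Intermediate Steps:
$t = 0$ ($t = -8 + 8 = 0$)
$Q{\left(H,K \right)} = -1 - H$ ($Q{\left(H,K \right)} = \left(-1\right) 1 - H = -1 - H$)
$\sqrt{Q{\left(t,-153 \right)} - 27360} = \sqrt{\left(-1 - 0\right) - 27360} = \sqrt{\left(-1 + 0\right) - 27360} = \sqrt{-1 - 27360} = \sqrt{-27361} = i \sqrt{27361}$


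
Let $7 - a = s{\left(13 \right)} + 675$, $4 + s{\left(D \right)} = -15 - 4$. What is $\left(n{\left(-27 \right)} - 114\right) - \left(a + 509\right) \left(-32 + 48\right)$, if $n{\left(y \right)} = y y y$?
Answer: $-17621$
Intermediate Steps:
$s{\left(D \right)} = -23$ ($s{\left(D \right)} = -4 - 19 = -23$)
$n{\left(y \right)} = y^{3}$ ($n{\left(y \right)} = y^{2} y = y^{3}$)
$a = -645$ ($a = 7 - \left(-23 + 675\right) = 7 - 652 = -645$)
$\left(n{\left(-27 \right)} - 114\right) - \left(a + 509\right) \left(-32 + 48\right) = \left(\left(-27\right)^{3} - 114\right) - \left(-645 + 509\right) \left(-32 + 48\right) = \left(-19683 - 114\right) - \left(-136\right) 16 = -19797 - -2176 = -19797 + 2176 = -17621$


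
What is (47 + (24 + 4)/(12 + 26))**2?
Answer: 822649/361 ≈ 2278.8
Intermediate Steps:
(47 + (24 + 4)/(12 + 26))**2 = (47 + 28/38)**2 = (47 + 28*(1/38))**2 = (47 + 14/19)**2 = (907/19)**2 = 822649/361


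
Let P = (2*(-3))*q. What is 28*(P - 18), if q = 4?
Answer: -1176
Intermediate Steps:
P = -24 (P = (2*(-3))*4 = -6*4 = -24)
28*(P - 18) = 28*(-24 - 18) = 28*(-42) = -1176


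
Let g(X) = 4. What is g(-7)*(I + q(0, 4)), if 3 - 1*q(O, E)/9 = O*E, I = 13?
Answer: 160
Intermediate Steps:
q(O, E) = 27 - 9*E*O (q(O, E) = 27 - 9*O*E = 27 - 9*E*O)
g(-7)*(I + q(0, 4)) = 4*(13 + (27 - 9*4*0)) = 4*(13 + (27 + 0)) = 4*(13 + 27) = 4*40 = 160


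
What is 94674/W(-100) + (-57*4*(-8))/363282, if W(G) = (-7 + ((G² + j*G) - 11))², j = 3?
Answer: 17114764187/2837871917414 ≈ 0.0060308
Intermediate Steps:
W(G) = (-18 + G² + 3*G)² (W(G) = (-7 + ((G² + 3*G) - 11))² = (-7 + (-11 + G² + 3*G))² = (-18 + G² + 3*G)²)
94674/W(-100) + (-57*4*(-8))/363282 = 94674/((-18 + (-100)² + 3*(-100))²) + (-57*4*(-8))/363282 = 94674/((-18 + 10000 - 300)²) - 228*(-8)*(1/363282) = 94674/(9682²) + 1824*(1/363282) = 94674/93741124 + 304/60547 = 94674*(1/93741124) + 304/60547 = 47337/46870562 + 304/60547 = 17114764187/2837871917414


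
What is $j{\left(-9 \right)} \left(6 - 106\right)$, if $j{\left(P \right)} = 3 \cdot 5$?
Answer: $-1500$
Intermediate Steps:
$j{\left(P \right)} = 15$
$j{\left(-9 \right)} \left(6 - 106\right) = 15 \left(6 - 106\right) = 15 \left(-100\right) = -1500$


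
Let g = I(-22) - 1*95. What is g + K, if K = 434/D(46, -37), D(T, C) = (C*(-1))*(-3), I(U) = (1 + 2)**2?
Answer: -9980/111 ≈ -89.910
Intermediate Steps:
I(U) = 9 (I(U) = 3**2 = 9)
g = -86 (g = 9 - 1*95 = 9 - 95 = -86)
D(T, C) = 3*C (D(T, C) = -C*(-3) = 3*C)
K = -434/111 (K = 434/((3*(-37))) = 434/(-111) = 434*(-1/111) = -434/111 ≈ -3.9099)
g + K = -86 - 434/111 = -9980/111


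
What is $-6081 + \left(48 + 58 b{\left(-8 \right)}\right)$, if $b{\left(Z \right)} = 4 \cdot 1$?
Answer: $-5801$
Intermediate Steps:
$b{\left(Z \right)} = 4$
$-6081 + \left(48 + 58 b{\left(-8 \right)}\right) = -6081 + \left(48 + 58 \cdot 4\right) = -6081 + \left(48 + 232\right) = -6081 + 280 = -5801$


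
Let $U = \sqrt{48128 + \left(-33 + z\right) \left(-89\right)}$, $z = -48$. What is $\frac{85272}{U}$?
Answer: $\frac{85272 \sqrt{55337}}{55337} \approx 362.49$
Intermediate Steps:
$U = \sqrt{55337}$ ($U = \sqrt{48128 + \left(-33 - 48\right) \left(-89\right)} = \sqrt{48128 - -7209} = \sqrt{48128 + 7209} = \sqrt{55337} \approx 235.24$)
$\frac{85272}{U} = \frac{85272}{\sqrt{55337}} = 85272 \frac{\sqrt{55337}}{55337} = \frac{85272 \sqrt{55337}}{55337}$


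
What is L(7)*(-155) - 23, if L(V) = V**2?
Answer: -7618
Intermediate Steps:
L(7)*(-155) - 23 = 7**2*(-155) - 23 = 49*(-155) - 23 = -7595 - 23 = -7618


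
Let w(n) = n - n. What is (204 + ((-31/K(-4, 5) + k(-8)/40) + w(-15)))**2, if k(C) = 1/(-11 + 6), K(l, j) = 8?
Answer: 25030009/625 ≈ 40048.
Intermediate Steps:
k(C) = -1/5 (k(C) = 1/(-5) = -1/5)
w(n) = 0
(204 + ((-31/K(-4, 5) + k(-8)/40) + w(-15)))**2 = (204 + ((-31/8 - 1/5/40) + 0))**2 = (204 + ((-31*1/8 - 1/5*1/40) + 0))**2 = (204 + ((-31/8 - 1/200) + 0))**2 = (204 + (-97/25 + 0))**2 = (204 - 97/25)**2 = (5003/25)**2 = 25030009/625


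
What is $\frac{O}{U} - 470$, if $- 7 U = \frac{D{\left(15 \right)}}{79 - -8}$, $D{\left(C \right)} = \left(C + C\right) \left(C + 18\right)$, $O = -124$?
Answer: $- \frac{64964}{165} \approx -393.72$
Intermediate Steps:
$D{\left(C \right)} = 2 C \left(18 + C\right)$
$U = - \frac{330}{203}$ ($U = - \frac{2 \cdot 15 \left(18 + 15\right) \frac{1}{79 - -8}}{7} = - \frac{2 \cdot 15 \cdot 33 \frac{1}{79 + 8}}{7} = - \frac{990 \cdot \frac{1}{87}}{7} = \left(- \frac{1}{7}\right) \frac{330}{29} = - \frac{330}{203} \approx -1.6256$)
$\frac{O}{U} - 470 = - \frac{124}{- \frac{330}{203}} - 470 = \left(-124\right) \left(- \frac{203}{330}\right) - 470 = \frac{12586}{165} - 470 = - \frac{64964}{165}$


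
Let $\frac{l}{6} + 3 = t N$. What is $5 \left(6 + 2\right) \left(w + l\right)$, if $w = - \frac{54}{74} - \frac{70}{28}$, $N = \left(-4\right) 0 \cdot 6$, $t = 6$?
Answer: $- \frac{31420}{37} \approx -849.19$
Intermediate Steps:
$N = 0$ ($N = 0 \cdot 6 = 0$)
$w = - \frac{239}{74}$ ($w = \left(-54\right) \frac{1}{74} - \frac{5}{2} = - \frac{27}{37} - \frac{5}{2} = - \frac{239}{74} \approx -3.2297$)
$l = -18$ ($l = -18 + 6 \cdot 6 \cdot 0 = -18 + 6 \cdot 0 = -18 + 0 = -18$)
$5 \left(6 + 2\right) \left(w + l\right) = 5 \left(6 + 2\right) \left(- \frac{239}{74} - 18\right) = 5 \cdot 8 \left(- \frac{1571}{74}\right) = 40 \left(- \frac{1571}{74}\right) = - \frac{31420}{37}$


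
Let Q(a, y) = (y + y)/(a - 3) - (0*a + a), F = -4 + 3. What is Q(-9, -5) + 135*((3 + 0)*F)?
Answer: -2371/6 ≈ -395.17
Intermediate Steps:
F = -1
Q(a, y) = -a + 2*y/(-3 + a) (Q(a, y) = (2*y)/(-3 + a) - (0 + a) = 2*y/(-3 + a) - a = -a + 2*y/(-3 + a))
Q(-9, -5) + 135*((3 + 0)*F) = (-1*(-9)² + 2*(-5) + 3*(-9))/(-3 - 9) + 135*((3 + 0)*(-1)) = (-1*81 - 10 - 27)/(-12) + 135*(3*(-1)) = -(-81 - 10 - 27)/12 + 135*(-3) = -1/12*(-118) - 405 = 59/6 - 405 = -2371/6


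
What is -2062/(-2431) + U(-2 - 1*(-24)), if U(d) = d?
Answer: 55544/2431 ≈ 22.848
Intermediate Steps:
-2062/(-2431) + U(-2 - 1*(-24)) = -2062/(-2431) + (-2 - 1*(-24)) = -2062*(-1/2431) + (-2 + 24) = 2062/2431 + 22 = 55544/2431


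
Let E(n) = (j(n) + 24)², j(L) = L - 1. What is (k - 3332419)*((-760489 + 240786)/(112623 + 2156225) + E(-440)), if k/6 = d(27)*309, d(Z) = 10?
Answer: -1307415370430055551/2268848 ≈ -5.7625e+11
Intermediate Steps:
j(L) = -1 + L
E(n) = (23 + n)² (E(n) = ((-1 + n) + 24)² = (23 + n)²)
k = 18540 (k = 6*(10*309) = 6*3090 = 18540)
(k - 3332419)*((-760489 + 240786)/(112623 + 2156225) + E(-440)) = (18540 - 3332419)*((-760489 + 240786)/(112623 + 2156225) + (23 - 440)²) = -3313879*(-519703/2268848 + (-417)²) = -3313879*(-519703*1/2268848 + 173889) = -3313879*(-519703/2268848 + 173889) = -3313879*394527190169/2268848 = -1307415370430055551/2268848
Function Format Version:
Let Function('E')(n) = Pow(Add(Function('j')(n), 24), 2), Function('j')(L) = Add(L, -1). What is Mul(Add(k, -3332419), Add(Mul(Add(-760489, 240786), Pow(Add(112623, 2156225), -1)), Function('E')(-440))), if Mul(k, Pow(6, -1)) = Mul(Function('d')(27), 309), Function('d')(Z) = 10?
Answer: Rational(-1307415370430055551, 2268848) ≈ -5.7625e+11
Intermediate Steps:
Function('j')(L) = Add(-1, L)
Function('E')(n) = Pow(Add(23, n), 2) (Function('E')(n) = Pow(Add(Add(-1, n), 24), 2) = Pow(Add(23, n), 2))
k = 18540 (k = Mul(6, Mul(10, 309)) = Mul(6, 3090) = 18540)
Mul(Add(k, -3332419), Add(Mul(Add(-760489, 240786), Pow(Add(112623, 2156225), -1)), Function('E')(-440))) = Mul(Add(18540, -3332419), Add(Mul(Add(-760489, 240786), Pow(Add(112623, 2156225), -1)), Pow(Add(23, -440), 2))) = Mul(-3313879, Add(Mul(-519703, Pow(2268848, -1)), Pow(-417, 2))) = Mul(-3313879, Add(Mul(-519703, Rational(1, 2268848)), 173889)) = Mul(-3313879, Add(Rational(-519703, 2268848), 173889)) = Mul(-3313879, Rational(394527190169, 2268848)) = Rational(-1307415370430055551, 2268848)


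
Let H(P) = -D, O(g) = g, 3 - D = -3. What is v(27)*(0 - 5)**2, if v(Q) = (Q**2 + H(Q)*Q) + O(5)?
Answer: 14300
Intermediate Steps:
D = 6 (D = 3 - 1*(-3) = 3 + 3 = 6)
H(P) = -6 (H(P) = -1*6 = -6)
v(Q) = 5 + Q**2 - 6*Q (v(Q) = (Q**2 - 6*Q) + 5 = 5 + Q**2 - 6*Q)
v(27)*(0 - 5)**2 = (5 + 27**2 - 6*27)*(0 - 5)**2 = (5 + 729 - 162)*(-5)**2 = 572*25 = 14300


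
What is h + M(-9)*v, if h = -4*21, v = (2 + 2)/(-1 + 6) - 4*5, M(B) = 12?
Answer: -1572/5 ≈ -314.40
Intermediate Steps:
v = -96/5 (v = 4/5 - 20 = 4*(⅕) - 20 = ⅘ - 20 = -96/5 ≈ -19.200)
h = -84
h + M(-9)*v = -84 + 12*(-96/5) = -84 - 1152/5 = -1572/5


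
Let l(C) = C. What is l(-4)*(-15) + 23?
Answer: 83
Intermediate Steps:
l(-4)*(-15) + 23 = -4*(-15) + 23 = 60 + 23 = 83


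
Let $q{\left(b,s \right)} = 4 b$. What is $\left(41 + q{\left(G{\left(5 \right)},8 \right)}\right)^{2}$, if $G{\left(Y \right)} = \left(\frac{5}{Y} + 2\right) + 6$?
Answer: $5929$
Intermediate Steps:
$G{\left(Y \right)} = 8 + \frac{5}{Y}$ ($G{\left(Y \right)} = \left(2 + \frac{5}{Y}\right) + 6 = 8 + \frac{5}{Y}$)
$\left(41 + q{\left(G{\left(5 \right)},8 \right)}\right)^{2} = \left(41 + 4 \left(8 + \frac{5}{5}\right)\right)^{2} = \left(41 + 4 \left(8 + 5 \cdot \frac{1}{5}\right)\right)^{2} = \left(41 + 4 \left(8 + 1\right)\right)^{2} = \left(41 + 4 \cdot 9\right)^{2} = \left(41 + 36\right)^{2} = 77^{2} = 5929$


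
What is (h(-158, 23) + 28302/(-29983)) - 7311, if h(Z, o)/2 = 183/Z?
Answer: -17324974074/2368657 ≈ -7314.3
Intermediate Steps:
h(Z, o) = 366/Z (h(Z, o) = 2*(183/Z) = 366/Z)
(h(-158, 23) + 28302/(-29983)) - 7311 = (366/(-158) + 28302/(-29983)) - 7311 = (366*(-1/158) + 28302*(-1/29983)) - 7311 = (-183/79 - 28302/29983) - 7311 = -7722747/2368657 - 7311 = -17324974074/2368657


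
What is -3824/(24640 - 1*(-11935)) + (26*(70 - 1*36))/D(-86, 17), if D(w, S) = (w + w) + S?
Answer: -6585004/1133825 ≈ -5.8078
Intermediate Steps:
D(w, S) = S + 2*w (D(w, S) = 2*w + S = S + 2*w)
-3824/(24640 - 1*(-11935)) + (26*(70 - 1*36))/D(-86, 17) = -3824/(24640 - 1*(-11935)) + (26*(70 - 1*36))/(17 + 2*(-86)) = -3824/(24640 + 11935) + (26*(70 - 36))/(17 - 172) = -3824/36575 + (26*34)/(-155) = -3824*1/36575 + 884*(-1/155) = -3824/36575 - 884/155 = -6585004/1133825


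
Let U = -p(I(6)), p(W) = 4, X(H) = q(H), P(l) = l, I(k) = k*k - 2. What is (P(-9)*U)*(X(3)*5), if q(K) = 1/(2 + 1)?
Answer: 60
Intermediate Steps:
I(k) = -2 + k² (I(k) = k² - 2 = -2 + k²)
q(K) = ⅓ (q(K) = 1/3 = ⅓)
X(H) = ⅓
U = -4 (U = -1*4 = -4)
(P(-9)*U)*(X(3)*5) = (-9*(-4))*((⅓)*5) = 36*(5/3) = 60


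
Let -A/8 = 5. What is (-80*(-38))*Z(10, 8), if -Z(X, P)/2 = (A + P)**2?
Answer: -6225920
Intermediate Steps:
A = -40 (A = -8*5 = -40)
Z(X, P) = -2*(-40 + P)**2
(-80*(-38))*Z(10, 8) = (-80*(-38))*(-2*(-40 + 8)**2) = 3040*(-2*(-32)**2) = 3040*(-2*1024) = 3040*(-2048) = -6225920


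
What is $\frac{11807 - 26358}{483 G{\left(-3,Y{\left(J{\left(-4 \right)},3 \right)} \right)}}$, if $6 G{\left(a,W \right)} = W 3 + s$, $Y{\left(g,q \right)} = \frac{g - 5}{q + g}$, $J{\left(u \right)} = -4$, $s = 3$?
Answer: $- \frac{14551}{2415} \approx -6.0253$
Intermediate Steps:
$Y{\left(g,q \right)} = \frac{-5 + g}{g + q}$
$G{\left(a,W \right)} = \frac{1}{2} + \frac{W}{2}$ ($G{\left(a,W \right)} = \frac{W 3 + 3}{6} = \frac{3 W + 3}{6} = \frac{3 + 3 W}{6} = \frac{1}{2} + \frac{W}{2}$)
$\frac{11807 - 26358}{483 G{\left(-3,Y{\left(J{\left(-4 \right)},3 \right)} \right)}} = \frac{11807 - 26358}{483 \left(\frac{1}{2} + \frac{\frac{1}{-4 + 3} \left(-5 - 4\right)}{2}\right)} = \frac{11807 - 26358}{483 \left(\frac{1}{2} + \frac{\frac{1}{-1} \left(-9\right)}{2}\right)} = - \frac{14551}{483 \left(\frac{1}{2} + \frac{\left(-1\right) \left(-9\right)}{2}\right)} = - \frac{14551}{483 \left(\frac{1}{2} + \frac{1}{2} \cdot 9\right)} = - \frac{14551}{483 \left(\frac{1}{2} + \frac{9}{2}\right)} = - \frac{14551}{483 \cdot 5} = - \frac{14551}{2415}$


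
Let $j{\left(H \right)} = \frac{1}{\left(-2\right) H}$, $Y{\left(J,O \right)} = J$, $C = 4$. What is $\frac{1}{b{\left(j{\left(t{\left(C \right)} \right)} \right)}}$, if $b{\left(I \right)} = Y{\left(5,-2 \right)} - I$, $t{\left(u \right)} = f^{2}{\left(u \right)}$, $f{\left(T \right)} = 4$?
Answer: $\frac{32}{161} \approx 0.19876$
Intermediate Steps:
$t{\left(u \right)} = 16$ ($t{\left(u \right)} = 4^{2} = 16$)
$j{\left(H \right)} = - \frac{1}{2 H}$
$b{\left(I \right)} = 5 - I$
$\frac{1}{b{\left(j{\left(t{\left(C \right)} \right)} \right)}} = \frac{1}{5 - - \frac{1}{2 \cdot 16}} = \frac{1}{5 - \left(- \frac{1}{2}\right) \frac{1}{16}} = \frac{1}{5 - - \frac{1}{32}} = \frac{1}{5 + \frac{1}{32}} = \frac{1}{\frac{161}{32}} = \frac{32}{161}$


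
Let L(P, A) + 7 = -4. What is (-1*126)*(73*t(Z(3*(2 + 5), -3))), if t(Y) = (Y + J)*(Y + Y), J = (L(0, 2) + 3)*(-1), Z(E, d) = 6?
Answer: -1545264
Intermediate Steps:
L(P, A) = -11 (L(P, A) = -7 - 4 = -11)
J = 8 (J = (-11 + 3)*(-1) = -8*(-1) = 8)
t(Y) = 2*Y*(8 + Y) (t(Y) = (Y + 8)*(Y + Y) = (8 + Y)*(2*Y) = 2*Y*(8 + Y))
(-1*126)*(73*t(Z(3*(2 + 5), -3))) = (-1*126)*(73*(2*6*(8 + 6))) = -9198*2*6*14 = -9198*168 = -126*12264 = -1545264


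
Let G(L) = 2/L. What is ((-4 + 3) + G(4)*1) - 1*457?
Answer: -915/2 ≈ -457.50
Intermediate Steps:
((-4 + 3) + G(4)*1) - 1*457 = ((-4 + 3) + (2/4)*1) - 1*457 = (-1 + (2*(¼))*1) - 457 = (-1 + (½)*1) - 457 = (-1 + ½) - 457 = -½ - 457 = -915/2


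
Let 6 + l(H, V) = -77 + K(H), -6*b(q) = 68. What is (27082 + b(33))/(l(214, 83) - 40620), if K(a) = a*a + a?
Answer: 81212/15921 ≈ 5.1009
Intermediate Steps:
K(a) = a + a**2 (K(a) = a**2 + a = a + a**2)
b(q) = -34/3 (b(q) = -1/6*68 = -34/3)
l(H, V) = -83 + H*(1 + H) (l(H, V) = -6 + (-77 + H*(1 + H)) = -83 + H*(1 + H))
(27082 + b(33))/(l(214, 83) - 40620) = (27082 - 34/3)/((-83 + 214*(1 + 214)) - 40620) = 81212/(3*((-83 + 214*215) - 40620)) = 81212/(3*((-83 + 46010) - 40620)) = 81212/(3*(45927 - 40620)) = (81212/3)/5307 = (81212/3)*(1/5307) = 81212/15921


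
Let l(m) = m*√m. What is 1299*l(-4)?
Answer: -10392*I ≈ -10392.0*I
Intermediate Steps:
l(m) = m^(3/2)
1299*l(-4) = 1299*(-4)^(3/2) = 1299*(-8*I) = -10392*I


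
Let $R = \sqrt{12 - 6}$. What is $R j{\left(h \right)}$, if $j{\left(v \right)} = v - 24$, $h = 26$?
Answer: $2 \sqrt{6} \approx 4.899$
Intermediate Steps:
$j{\left(v \right)} = -24 + v$ ($j{\left(v \right)} = v - 24 = -24 + v$)
$R = \sqrt{6} \approx 2.4495$
$R j{\left(h \right)} = \sqrt{6} \left(-24 + 26\right) = \sqrt{6} \cdot 2 = 2 \sqrt{6}$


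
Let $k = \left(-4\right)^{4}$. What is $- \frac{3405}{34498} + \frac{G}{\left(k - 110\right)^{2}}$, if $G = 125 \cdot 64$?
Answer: $\frac{50850755}{183839842} \approx 0.2766$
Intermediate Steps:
$G = 8000$
$k = 256$
$- \frac{3405}{34498} + \frac{G}{\left(k - 110\right)^{2}} = - \frac{3405}{34498} + \frac{8000}{\left(256 - 110\right)^{2}} = \left(-3405\right) \frac{1}{34498} + \frac{8000}{146^{2}} = - \frac{3405}{34498} + \frac{8000}{21316} = - \frac{3405}{34498} + 8000 \cdot \frac{1}{21316} = - \frac{3405}{34498} + \frac{2000}{5329} = \frac{50850755}{183839842}$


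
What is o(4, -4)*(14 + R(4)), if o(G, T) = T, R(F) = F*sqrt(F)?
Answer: -88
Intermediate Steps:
R(F) = F**(3/2)
o(4, -4)*(14 + R(4)) = -4*(14 + 4**(3/2)) = -4*(14 + 8) = -4*22 = -88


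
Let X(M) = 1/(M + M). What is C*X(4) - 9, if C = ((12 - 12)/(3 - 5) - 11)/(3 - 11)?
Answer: -565/64 ≈ -8.8281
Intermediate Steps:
X(M) = 1/(2*M)
C = 11/8 (C = (0/(-2) - 11)/(-8) = (0*(-½) - 11)*(-⅛) = (0 - 11)*(-⅛) = -11*(-⅛) = 11/8 ≈ 1.3750)
C*X(4) - 9 = 11*((½)/4)/8 - 9 = 11*((½)*(¼))/8 - 9 = (11/8)*(⅛) - 9 = 11/64 - 9 = -565/64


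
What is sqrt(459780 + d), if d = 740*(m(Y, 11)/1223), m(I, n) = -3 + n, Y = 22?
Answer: 2*sqrt(171928379945)/1223 ≈ 678.07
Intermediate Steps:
d = 5920/1223 (d = 740*((-3 + 11)/1223) = 740*(8*(1/1223)) = 740*(8/1223) = 5920/1223 ≈ 4.8406)
sqrt(459780 + d) = sqrt(459780 + 5920/1223) = sqrt(562316860/1223) = 2*sqrt(171928379945)/1223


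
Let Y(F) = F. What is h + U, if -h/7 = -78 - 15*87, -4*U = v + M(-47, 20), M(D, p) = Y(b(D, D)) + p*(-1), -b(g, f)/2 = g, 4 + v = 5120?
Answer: 16767/2 ≈ 8383.5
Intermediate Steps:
v = 5116 (v = -4 + 5120 = 5116)
b(g, f) = -2*g
M(D, p) = -p - 2*D (M(D, p) = -2*D + p*(-1) = -2*D - p = -p - 2*D)
U = -2595/2 (U = -(5116 + (-1*20 - 2*(-47)))/4 = -(5116 + (-20 + 94))/4 = -(5116 + 74)/4 = -¼*5190 = -2595/2 ≈ -1297.5)
h = 9681 (h = -7*(-78 - 15*87) = -7*(-78 - 1305) = -7*(-1383) = 9681)
h + U = 9681 - 2595/2 = 16767/2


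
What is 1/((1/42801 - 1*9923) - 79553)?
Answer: -42801/3829662275 ≈ -1.1176e-5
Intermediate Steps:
1/((1/42801 - 1*9923) - 79553) = 1/((1/42801 - 9923) - 79553) = 1/(-424714322/42801 - 79553) = 1/(-3829662275/42801) = -42801/3829662275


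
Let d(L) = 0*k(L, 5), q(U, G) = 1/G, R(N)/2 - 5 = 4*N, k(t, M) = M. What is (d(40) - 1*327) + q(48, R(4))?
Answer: -13733/42 ≈ -326.98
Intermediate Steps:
R(N) = 10 + 8*N (R(N) = 10 + 2*(4*N) = 10 + 8*N)
d(L) = 0 (d(L) = 0*5 = 0)
(d(40) - 1*327) + q(48, R(4)) = (0 - 1*327) + 1/(10 + 8*4) = (0 - 327) + 1/(10 + 32) = -327 + 1/42 = -13733/42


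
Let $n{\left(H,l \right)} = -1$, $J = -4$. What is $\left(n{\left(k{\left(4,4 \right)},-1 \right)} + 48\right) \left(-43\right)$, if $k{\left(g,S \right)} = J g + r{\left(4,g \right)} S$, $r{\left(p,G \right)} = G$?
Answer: $-2021$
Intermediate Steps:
$k{\left(g,S \right)} = - 4 g + S g$ ($k{\left(g,S \right)} = - 4 g + g S = - 4 g + S g$)
$\left(n{\left(k{\left(4,4 \right)},-1 \right)} + 48\right) \left(-43\right) = \left(-1 + 48\right) \left(-43\right) = 47 \left(-43\right) = -2021$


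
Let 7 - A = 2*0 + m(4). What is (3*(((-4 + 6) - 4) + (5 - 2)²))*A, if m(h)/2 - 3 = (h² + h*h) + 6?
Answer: -1575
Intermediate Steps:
m(h) = 18 + 4*h² (m(h) = 6 + 2*((h² + h*h) + 6) = 6 + 2*((h² + h²) + 6) = 6 + 2*(2*h² + 6) = 6 + 2*(6 + 2*h²) = 6 + (12 + 4*h²) = 18 + 4*h²)
A = -75 (A = 7 - (2*0 + (18 + 4*4²)) = 7 - (0 + (18 + 4*16)) = 7 - (0 + (18 + 64)) = 7 - (0 + 82) = 7 - 1*82 = 7 - 82 = -75)
(3*(((-4 + 6) - 4) + (5 - 2)²))*A = (3*(((-4 + 6) - 4) + (5 - 2)²))*(-75) = (3*((2 - 4) + 3²))*(-75) = (3*(-2 + 9))*(-75) = (3*7)*(-75) = 21*(-75) = -1575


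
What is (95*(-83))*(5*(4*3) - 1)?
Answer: -465215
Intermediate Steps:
(95*(-83))*(5*(4*3) - 1) = -7885*(5*12 - 1) = -7885*(60 - 1) = -7885*59 = -465215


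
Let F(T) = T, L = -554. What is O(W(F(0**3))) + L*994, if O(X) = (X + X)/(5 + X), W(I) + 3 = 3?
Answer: -550676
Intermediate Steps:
W(I) = 0 (W(I) = -3 + 3 = 0)
O(X) = 2*X/(5 + X) (O(X) = (2*X)/(5 + X) = 2*X/(5 + X))
O(W(F(0**3))) + L*994 = 2*0/(5 + 0) - 554*994 = 2*0/5 - 550676 = 2*0*(1/5) - 550676 = 0 - 550676 = -550676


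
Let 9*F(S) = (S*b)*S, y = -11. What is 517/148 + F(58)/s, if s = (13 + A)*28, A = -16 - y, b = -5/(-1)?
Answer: 220727/18648 ≈ 11.837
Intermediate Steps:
b = 5 (b = -5*(-1) = 5)
A = -5 (A = -16 - 1*(-11) = -16 + 11 = -5)
F(S) = 5*S²/9 (F(S) = ((S*5)*S)/9 = ((5*S)*S)/9 = (5*S²)/9 = 5*S²/9)
s = 224 (s = (13 - 5)*28 = 8*28 = 224)
517/148 + F(58)/s = 517/148 + ((5/9)*58²)/224 = 517*(1/148) + ((5/9)*3364)*(1/224) = 517/148 + (16820/9)*(1/224) = 517/148 + 4205/504 = 220727/18648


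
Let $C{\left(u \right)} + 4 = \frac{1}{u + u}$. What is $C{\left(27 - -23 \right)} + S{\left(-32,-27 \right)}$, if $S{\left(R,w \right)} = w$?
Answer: $- \frac{3099}{100} \approx -30.99$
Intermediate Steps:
$C{\left(u \right)} = -4 + \frac{1}{2 u}$ ($C{\left(u \right)} = -4 + \frac{1}{u + u} = -4 + \frac{1}{2 u}$)
$C{\left(27 - -23 \right)} + S{\left(-32,-27 \right)} = \left(-4 + \frac{1}{2 \left(27 - -23\right)}\right) - 27 = \left(-4 + \frac{1}{2 \left(27 + 23\right)}\right) - 27 = \left(-4 + \frac{1}{2 \cdot 50}\right) - 27 = \left(-4 + \frac{1}{2} \cdot \frac{1}{50}\right) - 27 = \left(-4 + \frac{1}{100}\right) - 27 = - \frac{399}{100} - 27 = - \frac{3099}{100}$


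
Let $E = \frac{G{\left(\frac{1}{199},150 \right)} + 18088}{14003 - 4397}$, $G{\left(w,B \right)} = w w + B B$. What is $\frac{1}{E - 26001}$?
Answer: $- \frac{380407206}{9889360437817} \approx -3.8466 \cdot 10^{-5}$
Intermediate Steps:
$G{\left(w,B \right)} = B^{2} + w^{2}$ ($G{\left(w,B \right)} = w^{2} + B^{2} = B^{2} + w^{2}$)
$E = \frac{1607325389}{380407206}$ ($E = \frac{\left(150^{2} + \left(\frac{1}{199}\right)^{2}\right) + 18088}{14003 - 4397} = \frac{\left(22500 + \left(\frac{1}{199}\right)^{2}\right) + 18088}{9606} = \left(\left(22500 + \frac{1}{39601}\right) + 18088\right) \frac{1}{9606} = \left(\frac{891022501}{39601} + 18088\right) \frac{1}{9606} = \frac{1607325389}{39601} \cdot \frac{1}{9606} = \frac{1607325389}{380407206} \approx 4.2253$)
$\frac{1}{E - 26001} = \frac{1}{\frac{1607325389}{380407206} - 26001} = \frac{1}{- \frac{9889360437817}{380407206}} = - \frac{380407206}{9889360437817}$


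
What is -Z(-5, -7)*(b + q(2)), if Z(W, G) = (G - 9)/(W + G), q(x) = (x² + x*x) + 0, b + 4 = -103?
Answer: 132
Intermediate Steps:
b = -107 (b = -4 - 103 = -107)
q(x) = 2*x² (q(x) = (x² + x²) + 0 = 2*x² + 0 = 2*x²)
Z(W, G) = (-9 + G)/(G + W)
-Z(-5, -7)*(b + q(2)) = -(-9 - 7)/(-7 - 5)*(-107 + 2*2²) = --16/(-12)*(-107 + 2*4) = -(-1/12*(-16))*(-107 + 8) = -4*(-99)/3 = -1*(-132) = 132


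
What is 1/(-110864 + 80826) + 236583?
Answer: 7106480153/30038 ≈ 2.3658e+5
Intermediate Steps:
1/(-110864 + 80826) + 236583 = 1/(-30038) + 236583 = -1/30038 + 236583 = 7106480153/30038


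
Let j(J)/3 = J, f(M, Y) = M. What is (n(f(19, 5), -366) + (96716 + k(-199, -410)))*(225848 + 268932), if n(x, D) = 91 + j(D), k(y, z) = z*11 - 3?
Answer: 45121956880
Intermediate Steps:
k(y, z) = -3 + 11*z (k(y, z) = 11*z - 3 = -3 + 11*z)
j(J) = 3*J
n(x, D) = 91 + 3*D
(n(f(19, 5), -366) + (96716 + k(-199, -410)))*(225848 + 268932) = ((91 + 3*(-366)) + (96716 + (-3 + 11*(-410))))*(225848 + 268932) = ((91 - 1098) + (96716 + (-3 - 4510)))*494780 = (-1007 + (96716 - 4513))*494780 = (-1007 + 92203)*494780 = 91196*494780 = 45121956880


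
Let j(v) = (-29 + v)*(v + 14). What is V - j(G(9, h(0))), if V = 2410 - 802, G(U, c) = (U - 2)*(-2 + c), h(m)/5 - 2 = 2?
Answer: -11972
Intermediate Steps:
h(m) = 20 (h(m) = 10 + 5*2 = 10 + 10 = 20)
G(U, c) = (-2 + U)*(-2 + c)
j(v) = (-29 + v)*(14 + v)
V = 1608
V - j(G(9, h(0))) = 1608 - (-406 + (4 - 2*9 - 2*20 + 9*20)² - 15*(4 - 2*9 - 2*20 + 9*20)) = 1608 - (-406 + (4 - 18 - 40 + 180)² - 15*(4 - 18 - 40 + 180)) = 1608 - (-406 + 126² - 15*126) = 1608 - (-406 + 15876 - 1890) = 1608 - 1*13580 = 1608 - 13580 = -11972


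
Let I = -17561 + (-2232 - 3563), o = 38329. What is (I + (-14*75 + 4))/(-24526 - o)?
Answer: 24402/62855 ≈ 0.38823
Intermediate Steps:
I = -23356 (I = -17561 - 5795 = -23356)
(I + (-14*75 + 4))/(-24526 - o) = (-23356 + (-14*75 + 4))/(-24526 - 1*38329) = (-23356 + (-1050 + 4))/(-24526 - 38329) = (-23356 - 1046)/(-62855) = -24402*(-1/62855) = 24402/62855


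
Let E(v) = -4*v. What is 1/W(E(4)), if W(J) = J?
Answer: -1/16 ≈ -0.062500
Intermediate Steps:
1/W(E(4)) = 1/(-4*4) = 1/(-16) = -1/16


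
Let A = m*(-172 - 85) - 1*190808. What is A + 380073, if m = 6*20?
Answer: 158425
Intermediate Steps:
m = 120
A = -221648 (A = 120*(-172 - 85) - 1*190808 = 120*(-257) - 190808 = -30840 - 190808 = -221648)
A + 380073 = -221648 + 380073 = 158425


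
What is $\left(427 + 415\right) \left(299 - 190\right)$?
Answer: $91778$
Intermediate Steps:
$\left(427 + 415\right) \left(299 - 190\right) = 842 \cdot 109 = 91778$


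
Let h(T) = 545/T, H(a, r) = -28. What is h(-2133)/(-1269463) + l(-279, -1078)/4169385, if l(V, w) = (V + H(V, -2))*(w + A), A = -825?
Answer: 15979143458816/114037505244585 ≈ 0.14012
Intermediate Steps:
l(V, w) = (-825 + w)*(-28 + V) (l(V, w) = (V - 28)*(w - 825) = (-28 + V)*(-825 + w) = (-825 + w)*(-28 + V))
h(-2133)/(-1269463) + l(-279, -1078)/4169385 = (545/(-2133))/(-1269463) + (23100 - 825*(-279) - 28*(-1078) - 279*(-1078))/4169385 = (545*(-1/2133))*(-1/1269463) + (23100 + 230175 + 30184 + 300762)*(1/4169385) = -545/2133*(-1/1269463) + 584221*(1/4169385) = 545/2707764579 + 53111/379035 = 15979143458816/114037505244585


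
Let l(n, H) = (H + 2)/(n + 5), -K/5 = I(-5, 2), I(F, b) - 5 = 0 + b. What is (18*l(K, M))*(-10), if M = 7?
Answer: 54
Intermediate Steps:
I(F, b) = 5 + b (I(F, b) = 5 + (0 + b) = 5 + b)
K = -35 (K = -5*(5 + 2) = -5*7 = -35)
l(n, H) = (2 + H)/(5 + n)
(18*l(K, M))*(-10) = (18*((2 + 7)/(5 - 35)))*(-10) = (18*(9/(-30)))*(-10) = (18*(-1/30*9))*(-10) = (18*(-3/10))*(-10) = -27/5*(-10) = 54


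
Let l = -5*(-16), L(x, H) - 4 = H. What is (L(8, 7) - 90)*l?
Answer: -6320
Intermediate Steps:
L(x, H) = 4 + H
l = 80
(L(8, 7) - 90)*l = ((4 + 7) - 90)*80 = (11 - 90)*80 = -79*80 = -6320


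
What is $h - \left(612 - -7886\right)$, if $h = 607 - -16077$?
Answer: $8186$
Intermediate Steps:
$h = 16684$ ($h = 607 + 16077 = 16684$)
$h - \left(612 - -7886\right) = 16684 - \left(612 - -7886\right) = 16684 - \left(612 + 7886\right) = 16684 - 8498 = 8186$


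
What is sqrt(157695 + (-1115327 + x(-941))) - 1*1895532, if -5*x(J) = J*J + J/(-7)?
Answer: -1895532 + 2*I*sqrt(347518745)/35 ≈ -1.8955e+6 + 1065.2*I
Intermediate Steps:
x(J) = -J**2/5 + J/35 (x(J) = -(J*J + J/(-7))/5 = -(J**2 + J*(-1/7))/5 = -(J**2 - J/7)/5 = -J**2/5 + J/35)
sqrt(157695 + (-1115327 + x(-941))) - 1*1895532 = sqrt(157695 + (-1115327 + (1/35)*(-941)*(1 - 7*(-941)))) - 1*1895532 = sqrt(157695 + (-1115327 + (1/35)*(-941)*(1 + 6587))) - 1895532 = sqrt(157695 + (-1115327 + (1/35)*(-941)*6588)) - 1895532 = sqrt(157695 + (-1115327 - 6199308/35)) - 1895532 = sqrt(157695 - 45235753/35) - 1895532 = sqrt(-39716428/35) - 1895532 = 2*I*sqrt(347518745)/35 - 1895532 = -1895532 + 2*I*sqrt(347518745)/35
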